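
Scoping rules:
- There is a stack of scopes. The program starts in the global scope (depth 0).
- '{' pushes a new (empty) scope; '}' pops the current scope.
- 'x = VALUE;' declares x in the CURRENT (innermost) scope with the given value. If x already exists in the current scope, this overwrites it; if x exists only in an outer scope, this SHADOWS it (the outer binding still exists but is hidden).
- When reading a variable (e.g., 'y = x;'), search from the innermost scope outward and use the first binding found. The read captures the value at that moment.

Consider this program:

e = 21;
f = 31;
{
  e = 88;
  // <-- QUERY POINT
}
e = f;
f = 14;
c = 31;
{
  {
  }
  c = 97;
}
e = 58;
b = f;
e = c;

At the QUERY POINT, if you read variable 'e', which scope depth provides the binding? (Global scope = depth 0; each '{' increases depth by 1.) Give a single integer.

Step 1: declare e=21 at depth 0
Step 2: declare f=31 at depth 0
Step 3: enter scope (depth=1)
Step 4: declare e=88 at depth 1
Visible at query point: e=88 f=31

Answer: 1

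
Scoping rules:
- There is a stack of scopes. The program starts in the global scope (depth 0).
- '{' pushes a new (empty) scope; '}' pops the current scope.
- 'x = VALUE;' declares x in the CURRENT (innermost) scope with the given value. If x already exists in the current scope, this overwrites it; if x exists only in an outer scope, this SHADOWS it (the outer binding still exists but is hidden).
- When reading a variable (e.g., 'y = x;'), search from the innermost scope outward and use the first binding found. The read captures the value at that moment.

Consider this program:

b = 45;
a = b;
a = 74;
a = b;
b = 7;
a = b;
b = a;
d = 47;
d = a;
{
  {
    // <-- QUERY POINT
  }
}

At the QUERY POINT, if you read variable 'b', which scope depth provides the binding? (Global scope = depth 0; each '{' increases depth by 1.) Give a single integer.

Answer: 0

Derivation:
Step 1: declare b=45 at depth 0
Step 2: declare a=(read b)=45 at depth 0
Step 3: declare a=74 at depth 0
Step 4: declare a=(read b)=45 at depth 0
Step 5: declare b=7 at depth 0
Step 6: declare a=(read b)=7 at depth 0
Step 7: declare b=(read a)=7 at depth 0
Step 8: declare d=47 at depth 0
Step 9: declare d=(read a)=7 at depth 0
Step 10: enter scope (depth=1)
Step 11: enter scope (depth=2)
Visible at query point: a=7 b=7 d=7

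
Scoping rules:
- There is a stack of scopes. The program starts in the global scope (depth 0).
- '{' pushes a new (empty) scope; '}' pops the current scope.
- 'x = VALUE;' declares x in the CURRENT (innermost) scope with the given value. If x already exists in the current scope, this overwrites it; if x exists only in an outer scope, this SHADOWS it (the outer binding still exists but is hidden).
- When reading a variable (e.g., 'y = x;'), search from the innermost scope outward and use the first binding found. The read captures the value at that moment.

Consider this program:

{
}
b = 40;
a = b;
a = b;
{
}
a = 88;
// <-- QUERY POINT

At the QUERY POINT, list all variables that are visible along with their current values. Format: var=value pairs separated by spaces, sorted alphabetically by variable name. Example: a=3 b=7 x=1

Step 1: enter scope (depth=1)
Step 2: exit scope (depth=0)
Step 3: declare b=40 at depth 0
Step 4: declare a=(read b)=40 at depth 0
Step 5: declare a=(read b)=40 at depth 0
Step 6: enter scope (depth=1)
Step 7: exit scope (depth=0)
Step 8: declare a=88 at depth 0
Visible at query point: a=88 b=40

Answer: a=88 b=40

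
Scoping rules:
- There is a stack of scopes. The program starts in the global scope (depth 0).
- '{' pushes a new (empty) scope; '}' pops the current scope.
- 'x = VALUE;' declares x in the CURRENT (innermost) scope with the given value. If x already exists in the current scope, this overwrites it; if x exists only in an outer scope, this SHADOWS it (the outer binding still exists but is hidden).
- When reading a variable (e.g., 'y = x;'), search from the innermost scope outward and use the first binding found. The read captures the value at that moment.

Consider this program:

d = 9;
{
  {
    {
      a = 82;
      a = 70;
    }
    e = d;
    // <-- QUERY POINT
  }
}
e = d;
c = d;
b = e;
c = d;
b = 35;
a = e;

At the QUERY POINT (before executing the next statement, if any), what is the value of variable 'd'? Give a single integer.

Step 1: declare d=9 at depth 0
Step 2: enter scope (depth=1)
Step 3: enter scope (depth=2)
Step 4: enter scope (depth=3)
Step 5: declare a=82 at depth 3
Step 6: declare a=70 at depth 3
Step 7: exit scope (depth=2)
Step 8: declare e=(read d)=9 at depth 2
Visible at query point: d=9 e=9

Answer: 9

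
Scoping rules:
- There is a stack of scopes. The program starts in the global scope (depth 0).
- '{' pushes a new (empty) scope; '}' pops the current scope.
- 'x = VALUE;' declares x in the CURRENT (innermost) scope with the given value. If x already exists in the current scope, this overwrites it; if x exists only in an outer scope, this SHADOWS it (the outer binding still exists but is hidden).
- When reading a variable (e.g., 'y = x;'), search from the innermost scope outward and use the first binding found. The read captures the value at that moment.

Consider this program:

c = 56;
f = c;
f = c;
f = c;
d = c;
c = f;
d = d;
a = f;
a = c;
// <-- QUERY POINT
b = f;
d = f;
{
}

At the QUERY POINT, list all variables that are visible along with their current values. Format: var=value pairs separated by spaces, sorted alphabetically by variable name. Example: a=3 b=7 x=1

Answer: a=56 c=56 d=56 f=56

Derivation:
Step 1: declare c=56 at depth 0
Step 2: declare f=(read c)=56 at depth 0
Step 3: declare f=(read c)=56 at depth 0
Step 4: declare f=(read c)=56 at depth 0
Step 5: declare d=(read c)=56 at depth 0
Step 6: declare c=(read f)=56 at depth 0
Step 7: declare d=(read d)=56 at depth 0
Step 8: declare a=(read f)=56 at depth 0
Step 9: declare a=(read c)=56 at depth 0
Visible at query point: a=56 c=56 d=56 f=56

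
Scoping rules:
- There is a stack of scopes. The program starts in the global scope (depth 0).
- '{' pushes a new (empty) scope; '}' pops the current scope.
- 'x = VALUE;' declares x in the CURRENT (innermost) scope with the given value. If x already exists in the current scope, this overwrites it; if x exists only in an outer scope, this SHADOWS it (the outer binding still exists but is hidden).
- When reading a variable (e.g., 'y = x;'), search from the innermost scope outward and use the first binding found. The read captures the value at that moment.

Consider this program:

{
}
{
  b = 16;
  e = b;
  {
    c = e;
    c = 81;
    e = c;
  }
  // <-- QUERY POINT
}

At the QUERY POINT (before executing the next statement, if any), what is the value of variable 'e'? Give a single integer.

Step 1: enter scope (depth=1)
Step 2: exit scope (depth=0)
Step 3: enter scope (depth=1)
Step 4: declare b=16 at depth 1
Step 5: declare e=(read b)=16 at depth 1
Step 6: enter scope (depth=2)
Step 7: declare c=(read e)=16 at depth 2
Step 8: declare c=81 at depth 2
Step 9: declare e=(read c)=81 at depth 2
Step 10: exit scope (depth=1)
Visible at query point: b=16 e=16

Answer: 16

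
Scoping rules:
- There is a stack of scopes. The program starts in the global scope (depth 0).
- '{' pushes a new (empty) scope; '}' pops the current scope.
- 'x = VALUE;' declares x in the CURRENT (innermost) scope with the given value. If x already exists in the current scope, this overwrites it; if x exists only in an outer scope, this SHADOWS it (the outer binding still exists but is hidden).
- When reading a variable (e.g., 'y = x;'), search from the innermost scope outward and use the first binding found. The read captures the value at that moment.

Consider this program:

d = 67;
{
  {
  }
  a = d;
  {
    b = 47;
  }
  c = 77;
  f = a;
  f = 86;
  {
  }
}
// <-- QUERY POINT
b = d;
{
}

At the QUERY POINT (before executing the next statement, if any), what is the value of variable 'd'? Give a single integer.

Step 1: declare d=67 at depth 0
Step 2: enter scope (depth=1)
Step 3: enter scope (depth=2)
Step 4: exit scope (depth=1)
Step 5: declare a=(read d)=67 at depth 1
Step 6: enter scope (depth=2)
Step 7: declare b=47 at depth 2
Step 8: exit scope (depth=1)
Step 9: declare c=77 at depth 1
Step 10: declare f=(read a)=67 at depth 1
Step 11: declare f=86 at depth 1
Step 12: enter scope (depth=2)
Step 13: exit scope (depth=1)
Step 14: exit scope (depth=0)
Visible at query point: d=67

Answer: 67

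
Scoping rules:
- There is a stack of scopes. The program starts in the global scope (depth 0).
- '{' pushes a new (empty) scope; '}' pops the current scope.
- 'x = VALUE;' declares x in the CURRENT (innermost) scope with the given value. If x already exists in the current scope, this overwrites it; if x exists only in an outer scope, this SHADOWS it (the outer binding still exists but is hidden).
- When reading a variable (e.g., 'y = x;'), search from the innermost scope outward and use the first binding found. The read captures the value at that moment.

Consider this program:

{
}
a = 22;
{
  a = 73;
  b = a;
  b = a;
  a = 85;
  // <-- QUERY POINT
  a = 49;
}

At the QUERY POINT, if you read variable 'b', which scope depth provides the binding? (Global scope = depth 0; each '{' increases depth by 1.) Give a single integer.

Answer: 1

Derivation:
Step 1: enter scope (depth=1)
Step 2: exit scope (depth=0)
Step 3: declare a=22 at depth 0
Step 4: enter scope (depth=1)
Step 5: declare a=73 at depth 1
Step 6: declare b=(read a)=73 at depth 1
Step 7: declare b=(read a)=73 at depth 1
Step 8: declare a=85 at depth 1
Visible at query point: a=85 b=73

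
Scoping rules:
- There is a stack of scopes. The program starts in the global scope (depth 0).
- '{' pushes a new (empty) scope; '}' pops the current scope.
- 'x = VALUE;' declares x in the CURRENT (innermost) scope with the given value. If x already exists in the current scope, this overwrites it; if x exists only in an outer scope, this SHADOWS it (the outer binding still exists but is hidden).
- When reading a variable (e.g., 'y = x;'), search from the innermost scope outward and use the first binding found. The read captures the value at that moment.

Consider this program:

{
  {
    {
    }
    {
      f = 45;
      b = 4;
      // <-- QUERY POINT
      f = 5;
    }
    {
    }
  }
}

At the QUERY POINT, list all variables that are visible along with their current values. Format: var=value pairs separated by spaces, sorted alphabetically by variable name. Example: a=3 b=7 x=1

Answer: b=4 f=45

Derivation:
Step 1: enter scope (depth=1)
Step 2: enter scope (depth=2)
Step 3: enter scope (depth=3)
Step 4: exit scope (depth=2)
Step 5: enter scope (depth=3)
Step 6: declare f=45 at depth 3
Step 7: declare b=4 at depth 3
Visible at query point: b=4 f=45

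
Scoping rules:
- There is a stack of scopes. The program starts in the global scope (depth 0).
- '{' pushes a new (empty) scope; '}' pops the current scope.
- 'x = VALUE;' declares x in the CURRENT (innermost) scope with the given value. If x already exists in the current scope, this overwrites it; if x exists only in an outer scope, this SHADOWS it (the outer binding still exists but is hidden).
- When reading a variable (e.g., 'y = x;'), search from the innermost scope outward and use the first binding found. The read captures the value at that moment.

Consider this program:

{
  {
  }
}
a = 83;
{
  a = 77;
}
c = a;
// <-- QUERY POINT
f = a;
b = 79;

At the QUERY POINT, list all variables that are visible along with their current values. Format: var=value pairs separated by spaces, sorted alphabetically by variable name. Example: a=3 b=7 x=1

Answer: a=83 c=83

Derivation:
Step 1: enter scope (depth=1)
Step 2: enter scope (depth=2)
Step 3: exit scope (depth=1)
Step 4: exit scope (depth=0)
Step 5: declare a=83 at depth 0
Step 6: enter scope (depth=1)
Step 7: declare a=77 at depth 1
Step 8: exit scope (depth=0)
Step 9: declare c=(read a)=83 at depth 0
Visible at query point: a=83 c=83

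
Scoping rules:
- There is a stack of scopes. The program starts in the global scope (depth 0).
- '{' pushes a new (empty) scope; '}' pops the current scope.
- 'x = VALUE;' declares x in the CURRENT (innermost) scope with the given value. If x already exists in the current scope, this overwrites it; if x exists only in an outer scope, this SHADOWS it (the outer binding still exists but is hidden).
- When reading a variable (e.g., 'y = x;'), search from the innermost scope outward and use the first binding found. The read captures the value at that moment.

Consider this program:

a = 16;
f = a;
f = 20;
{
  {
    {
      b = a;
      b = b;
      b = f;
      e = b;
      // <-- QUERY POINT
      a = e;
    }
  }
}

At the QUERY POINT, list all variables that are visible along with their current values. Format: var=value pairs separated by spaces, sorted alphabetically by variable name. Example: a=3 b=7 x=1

Step 1: declare a=16 at depth 0
Step 2: declare f=(read a)=16 at depth 0
Step 3: declare f=20 at depth 0
Step 4: enter scope (depth=1)
Step 5: enter scope (depth=2)
Step 6: enter scope (depth=3)
Step 7: declare b=(read a)=16 at depth 3
Step 8: declare b=(read b)=16 at depth 3
Step 9: declare b=(read f)=20 at depth 3
Step 10: declare e=(read b)=20 at depth 3
Visible at query point: a=16 b=20 e=20 f=20

Answer: a=16 b=20 e=20 f=20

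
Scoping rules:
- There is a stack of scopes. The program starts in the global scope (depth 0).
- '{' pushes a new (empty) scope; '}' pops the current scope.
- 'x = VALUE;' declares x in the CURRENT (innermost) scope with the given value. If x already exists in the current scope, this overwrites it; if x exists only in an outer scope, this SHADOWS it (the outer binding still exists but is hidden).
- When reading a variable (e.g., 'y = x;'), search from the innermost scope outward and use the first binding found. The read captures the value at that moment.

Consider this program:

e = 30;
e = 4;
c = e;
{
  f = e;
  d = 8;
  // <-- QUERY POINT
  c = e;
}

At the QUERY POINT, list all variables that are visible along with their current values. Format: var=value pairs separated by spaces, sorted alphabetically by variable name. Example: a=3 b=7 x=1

Answer: c=4 d=8 e=4 f=4

Derivation:
Step 1: declare e=30 at depth 0
Step 2: declare e=4 at depth 0
Step 3: declare c=(read e)=4 at depth 0
Step 4: enter scope (depth=1)
Step 5: declare f=(read e)=4 at depth 1
Step 6: declare d=8 at depth 1
Visible at query point: c=4 d=8 e=4 f=4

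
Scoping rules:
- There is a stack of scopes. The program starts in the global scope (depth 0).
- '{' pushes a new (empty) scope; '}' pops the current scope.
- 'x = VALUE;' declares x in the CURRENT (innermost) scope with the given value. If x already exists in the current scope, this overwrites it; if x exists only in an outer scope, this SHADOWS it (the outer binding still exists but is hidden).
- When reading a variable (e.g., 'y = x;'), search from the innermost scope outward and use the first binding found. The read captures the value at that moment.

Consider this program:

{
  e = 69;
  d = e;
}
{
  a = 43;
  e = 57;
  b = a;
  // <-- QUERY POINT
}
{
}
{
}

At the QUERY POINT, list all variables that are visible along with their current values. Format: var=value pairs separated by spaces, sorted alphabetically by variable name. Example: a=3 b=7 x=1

Step 1: enter scope (depth=1)
Step 2: declare e=69 at depth 1
Step 3: declare d=(read e)=69 at depth 1
Step 4: exit scope (depth=0)
Step 5: enter scope (depth=1)
Step 6: declare a=43 at depth 1
Step 7: declare e=57 at depth 1
Step 8: declare b=(read a)=43 at depth 1
Visible at query point: a=43 b=43 e=57

Answer: a=43 b=43 e=57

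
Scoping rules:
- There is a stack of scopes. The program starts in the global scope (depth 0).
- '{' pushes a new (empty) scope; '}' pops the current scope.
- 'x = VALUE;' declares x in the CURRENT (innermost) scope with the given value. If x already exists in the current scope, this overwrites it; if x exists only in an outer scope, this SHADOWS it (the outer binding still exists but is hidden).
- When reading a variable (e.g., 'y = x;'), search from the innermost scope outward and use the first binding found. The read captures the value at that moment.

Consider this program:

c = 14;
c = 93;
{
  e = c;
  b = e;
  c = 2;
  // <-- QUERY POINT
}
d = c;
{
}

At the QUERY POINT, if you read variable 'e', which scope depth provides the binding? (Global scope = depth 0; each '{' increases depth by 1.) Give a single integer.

Step 1: declare c=14 at depth 0
Step 2: declare c=93 at depth 0
Step 3: enter scope (depth=1)
Step 4: declare e=(read c)=93 at depth 1
Step 5: declare b=(read e)=93 at depth 1
Step 6: declare c=2 at depth 1
Visible at query point: b=93 c=2 e=93

Answer: 1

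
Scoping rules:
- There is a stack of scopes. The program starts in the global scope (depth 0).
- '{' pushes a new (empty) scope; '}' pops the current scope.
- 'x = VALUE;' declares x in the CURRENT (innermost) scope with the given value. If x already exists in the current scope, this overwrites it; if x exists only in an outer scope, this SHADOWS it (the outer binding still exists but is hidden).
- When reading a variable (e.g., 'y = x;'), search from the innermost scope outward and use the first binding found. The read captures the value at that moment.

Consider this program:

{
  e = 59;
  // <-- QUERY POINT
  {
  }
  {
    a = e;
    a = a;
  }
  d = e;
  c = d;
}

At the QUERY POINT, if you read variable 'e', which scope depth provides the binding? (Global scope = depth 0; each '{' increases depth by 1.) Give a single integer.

Answer: 1

Derivation:
Step 1: enter scope (depth=1)
Step 2: declare e=59 at depth 1
Visible at query point: e=59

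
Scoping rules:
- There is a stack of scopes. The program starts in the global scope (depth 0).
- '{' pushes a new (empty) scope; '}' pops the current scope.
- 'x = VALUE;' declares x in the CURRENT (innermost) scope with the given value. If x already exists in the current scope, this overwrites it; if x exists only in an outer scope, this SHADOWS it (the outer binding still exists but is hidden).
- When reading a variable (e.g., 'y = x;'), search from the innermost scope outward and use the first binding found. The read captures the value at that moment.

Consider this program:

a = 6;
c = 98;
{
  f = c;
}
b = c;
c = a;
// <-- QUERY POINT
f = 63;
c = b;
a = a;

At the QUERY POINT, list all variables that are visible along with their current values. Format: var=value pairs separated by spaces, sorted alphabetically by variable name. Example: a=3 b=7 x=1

Answer: a=6 b=98 c=6

Derivation:
Step 1: declare a=6 at depth 0
Step 2: declare c=98 at depth 0
Step 3: enter scope (depth=1)
Step 4: declare f=(read c)=98 at depth 1
Step 5: exit scope (depth=0)
Step 6: declare b=(read c)=98 at depth 0
Step 7: declare c=(read a)=6 at depth 0
Visible at query point: a=6 b=98 c=6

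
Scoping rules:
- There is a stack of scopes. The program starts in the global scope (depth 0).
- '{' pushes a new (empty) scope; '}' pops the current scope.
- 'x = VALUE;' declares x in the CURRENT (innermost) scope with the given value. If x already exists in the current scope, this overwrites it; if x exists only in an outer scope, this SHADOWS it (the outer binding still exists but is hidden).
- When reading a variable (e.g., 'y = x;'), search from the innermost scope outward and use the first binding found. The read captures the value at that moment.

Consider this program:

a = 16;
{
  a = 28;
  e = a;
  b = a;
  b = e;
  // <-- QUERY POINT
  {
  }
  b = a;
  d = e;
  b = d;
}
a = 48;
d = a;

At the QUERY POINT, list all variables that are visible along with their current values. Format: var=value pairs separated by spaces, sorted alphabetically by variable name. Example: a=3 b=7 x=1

Step 1: declare a=16 at depth 0
Step 2: enter scope (depth=1)
Step 3: declare a=28 at depth 1
Step 4: declare e=(read a)=28 at depth 1
Step 5: declare b=(read a)=28 at depth 1
Step 6: declare b=(read e)=28 at depth 1
Visible at query point: a=28 b=28 e=28

Answer: a=28 b=28 e=28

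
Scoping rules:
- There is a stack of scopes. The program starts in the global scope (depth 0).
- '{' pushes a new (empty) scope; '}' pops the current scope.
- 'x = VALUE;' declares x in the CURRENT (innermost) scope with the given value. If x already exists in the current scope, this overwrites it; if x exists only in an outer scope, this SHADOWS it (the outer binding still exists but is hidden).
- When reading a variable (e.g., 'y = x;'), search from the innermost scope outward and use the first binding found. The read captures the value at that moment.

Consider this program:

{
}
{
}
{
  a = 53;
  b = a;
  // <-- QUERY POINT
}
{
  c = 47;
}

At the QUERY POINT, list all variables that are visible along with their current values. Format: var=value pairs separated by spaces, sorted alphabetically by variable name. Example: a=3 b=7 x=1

Step 1: enter scope (depth=1)
Step 2: exit scope (depth=0)
Step 3: enter scope (depth=1)
Step 4: exit scope (depth=0)
Step 5: enter scope (depth=1)
Step 6: declare a=53 at depth 1
Step 7: declare b=(read a)=53 at depth 1
Visible at query point: a=53 b=53

Answer: a=53 b=53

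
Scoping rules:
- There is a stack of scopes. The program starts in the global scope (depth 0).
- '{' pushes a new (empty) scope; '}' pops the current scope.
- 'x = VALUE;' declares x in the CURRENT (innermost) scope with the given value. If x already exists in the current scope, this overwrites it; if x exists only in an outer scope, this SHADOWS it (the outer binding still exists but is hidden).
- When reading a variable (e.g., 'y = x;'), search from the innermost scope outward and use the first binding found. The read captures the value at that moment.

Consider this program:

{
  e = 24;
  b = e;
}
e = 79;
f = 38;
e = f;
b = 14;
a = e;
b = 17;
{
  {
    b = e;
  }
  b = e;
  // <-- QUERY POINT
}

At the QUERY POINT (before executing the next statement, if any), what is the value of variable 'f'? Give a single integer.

Step 1: enter scope (depth=1)
Step 2: declare e=24 at depth 1
Step 3: declare b=(read e)=24 at depth 1
Step 4: exit scope (depth=0)
Step 5: declare e=79 at depth 0
Step 6: declare f=38 at depth 0
Step 7: declare e=(read f)=38 at depth 0
Step 8: declare b=14 at depth 0
Step 9: declare a=(read e)=38 at depth 0
Step 10: declare b=17 at depth 0
Step 11: enter scope (depth=1)
Step 12: enter scope (depth=2)
Step 13: declare b=(read e)=38 at depth 2
Step 14: exit scope (depth=1)
Step 15: declare b=(read e)=38 at depth 1
Visible at query point: a=38 b=38 e=38 f=38

Answer: 38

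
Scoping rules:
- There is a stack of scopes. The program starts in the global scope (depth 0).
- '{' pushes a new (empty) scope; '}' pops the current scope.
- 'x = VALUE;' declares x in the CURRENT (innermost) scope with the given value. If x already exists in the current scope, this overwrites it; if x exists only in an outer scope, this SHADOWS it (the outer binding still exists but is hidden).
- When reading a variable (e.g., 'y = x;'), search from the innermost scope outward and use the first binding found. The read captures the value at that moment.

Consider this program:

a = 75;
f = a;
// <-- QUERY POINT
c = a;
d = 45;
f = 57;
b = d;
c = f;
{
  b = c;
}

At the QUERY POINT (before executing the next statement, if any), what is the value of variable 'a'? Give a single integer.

Step 1: declare a=75 at depth 0
Step 2: declare f=(read a)=75 at depth 0
Visible at query point: a=75 f=75

Answer: 75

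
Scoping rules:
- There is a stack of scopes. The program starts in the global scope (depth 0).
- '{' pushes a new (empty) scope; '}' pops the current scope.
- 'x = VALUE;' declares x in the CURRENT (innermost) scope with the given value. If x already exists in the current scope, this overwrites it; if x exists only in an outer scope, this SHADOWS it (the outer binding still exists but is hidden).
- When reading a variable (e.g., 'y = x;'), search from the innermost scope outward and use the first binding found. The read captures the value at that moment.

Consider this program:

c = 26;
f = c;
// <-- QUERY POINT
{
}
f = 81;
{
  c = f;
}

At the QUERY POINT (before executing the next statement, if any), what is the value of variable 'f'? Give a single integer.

Step 1: declare c=26 at depth 0
Step 2: declare f=(read c)=26 at depth 0
Visible at query point: c=26 f=26

Answer: 26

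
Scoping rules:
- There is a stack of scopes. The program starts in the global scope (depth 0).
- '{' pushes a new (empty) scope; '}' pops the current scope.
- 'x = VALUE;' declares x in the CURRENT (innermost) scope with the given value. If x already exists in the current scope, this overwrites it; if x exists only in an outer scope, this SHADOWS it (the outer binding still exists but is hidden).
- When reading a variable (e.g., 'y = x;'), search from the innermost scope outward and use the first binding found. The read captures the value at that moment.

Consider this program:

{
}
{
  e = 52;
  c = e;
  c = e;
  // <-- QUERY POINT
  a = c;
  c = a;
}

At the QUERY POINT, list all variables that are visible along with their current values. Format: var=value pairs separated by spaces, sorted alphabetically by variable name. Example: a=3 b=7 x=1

Answer: c=52 e=52

Derivation:
Step 1: enter scope (depth=1)
Step 2: exit scope (depth=0)
Step 3: enter scope (depth=1)
Step 4: declare e=52 at depth 1
Step 5: declare c=(read e)=52 at depth 1
Step 6: declare c=(read e)=52 at depth 1
Visible at query point: c=52 e=52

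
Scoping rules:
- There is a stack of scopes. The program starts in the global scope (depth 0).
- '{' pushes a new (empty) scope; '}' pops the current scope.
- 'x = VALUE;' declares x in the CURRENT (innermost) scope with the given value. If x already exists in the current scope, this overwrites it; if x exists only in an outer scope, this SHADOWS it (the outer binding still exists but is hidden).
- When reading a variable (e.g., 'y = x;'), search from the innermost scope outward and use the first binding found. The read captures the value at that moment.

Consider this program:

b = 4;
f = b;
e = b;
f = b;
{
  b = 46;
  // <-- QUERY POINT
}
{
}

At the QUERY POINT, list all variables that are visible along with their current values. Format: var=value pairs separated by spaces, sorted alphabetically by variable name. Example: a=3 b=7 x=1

Step 1: declare b=4 at depth 0
Step 2: declare f=(read b)=4 at depth 0
Step 3: declare e=(read b)=4 at depth 0
Step 4: declare f=(read b)=4 at depth 0
Step 5: enter scope (depth=1)
Step 6: declare b=46 at depth 1
Visible at query point: b=46 e=4 f=4

Answer: b=46 e=4 f=4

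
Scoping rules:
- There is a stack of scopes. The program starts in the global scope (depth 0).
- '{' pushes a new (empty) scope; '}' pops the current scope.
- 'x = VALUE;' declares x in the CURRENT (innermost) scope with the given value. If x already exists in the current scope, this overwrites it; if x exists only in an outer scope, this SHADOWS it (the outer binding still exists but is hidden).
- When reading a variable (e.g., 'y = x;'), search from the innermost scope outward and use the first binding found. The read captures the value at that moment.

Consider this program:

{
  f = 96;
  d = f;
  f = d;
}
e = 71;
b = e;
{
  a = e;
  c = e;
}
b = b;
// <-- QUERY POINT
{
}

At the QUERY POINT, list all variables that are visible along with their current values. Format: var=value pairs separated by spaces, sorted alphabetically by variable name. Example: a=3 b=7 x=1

Answer: b=71 e=71

Derivation:
Step 1: enter scope (depth=1)
Step 2: declare f=96 at depth 1
Step 3: declare d=(read f)=96 at depth 1
Step 4: declare f=(read d)=96 at depth 1
Step 5: exit scope (depth=0)
Step 6: declare e=71 at depth 0
Step 7: declare b=(read e)=71 at depth 0
Step 8: enter scope (depth=1)
Step 9: declare a=(read e)=71 at depth 1
Step 10: declare c=(read e)=71 at depth 1
Step 11: exit scope (depth=0)
Step 12: declare b=(read b)=71 at depth 0
Visible at query point: b=71 e=71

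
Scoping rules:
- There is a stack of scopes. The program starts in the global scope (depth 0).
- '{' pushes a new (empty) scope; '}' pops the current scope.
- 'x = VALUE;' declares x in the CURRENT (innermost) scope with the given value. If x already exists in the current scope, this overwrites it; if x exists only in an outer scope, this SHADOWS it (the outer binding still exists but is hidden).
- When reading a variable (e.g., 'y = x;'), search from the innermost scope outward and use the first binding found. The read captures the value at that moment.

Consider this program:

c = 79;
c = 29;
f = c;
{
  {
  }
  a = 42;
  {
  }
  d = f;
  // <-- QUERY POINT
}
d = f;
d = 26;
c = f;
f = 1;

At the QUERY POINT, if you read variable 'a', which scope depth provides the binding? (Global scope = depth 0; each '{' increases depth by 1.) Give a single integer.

Step 1: declare c=79 at depth 0
Step 2: declare c=29 at depth 0
Step 3: declare f=(read c)=29 at depth 0
Step 4: enter scope (depth=1)
Step 5: enter scope (depth=2)
Step 6: exit scope (depth=1)
Step 7: declare a=42 at depth 1
Step 8: enter scope (depth=2)
Step 9: exit scope (depth=1)
Step 10: declare d=(read f)=29 at depth 1
Visible at query point: a=42 c=29 d=29 f=29

Answer: 1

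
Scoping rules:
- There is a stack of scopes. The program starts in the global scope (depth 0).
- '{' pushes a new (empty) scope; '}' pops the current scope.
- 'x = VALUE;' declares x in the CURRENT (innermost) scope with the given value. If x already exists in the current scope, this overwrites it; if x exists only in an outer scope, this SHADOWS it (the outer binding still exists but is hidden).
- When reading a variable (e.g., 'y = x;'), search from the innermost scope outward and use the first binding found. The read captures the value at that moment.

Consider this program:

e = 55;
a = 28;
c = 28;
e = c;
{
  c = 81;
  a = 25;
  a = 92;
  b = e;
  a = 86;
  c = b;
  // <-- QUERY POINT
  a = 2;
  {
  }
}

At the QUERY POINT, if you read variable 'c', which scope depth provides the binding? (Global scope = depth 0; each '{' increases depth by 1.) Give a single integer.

Step 1: declare e=55 at depth 0
Step 2: declare a=28 at depth 0
Step 3: declare c=28 at depth 0
Step 4: declare e=(read c)=28 at depth 0
Step 5: enter scope (depth=1)
Step 6: declare c=81 at depth 1
Step 7: declare a=25 at depth 1
Step 8: declare a=92 at depth 1
Step 9: declare b=(read e)=28 at depth 1
Step 10: declare a=86 at depth 1
Step 11: declare c=(read b)=28 at depth 1
Visible at query point: a=86 b=28 c=28 e=28

Answer: 1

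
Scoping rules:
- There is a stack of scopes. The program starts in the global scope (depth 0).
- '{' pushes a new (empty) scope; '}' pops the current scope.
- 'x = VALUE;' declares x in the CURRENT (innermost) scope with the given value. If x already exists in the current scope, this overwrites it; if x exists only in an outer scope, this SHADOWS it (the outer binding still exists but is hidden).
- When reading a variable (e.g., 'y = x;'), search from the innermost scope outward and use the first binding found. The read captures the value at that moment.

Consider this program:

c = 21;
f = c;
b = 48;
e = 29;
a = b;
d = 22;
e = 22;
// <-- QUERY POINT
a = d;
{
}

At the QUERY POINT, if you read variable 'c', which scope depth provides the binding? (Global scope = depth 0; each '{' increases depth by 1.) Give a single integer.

Answer: 0

Derivation:
Step 1: declare c=21 at depth 0
Step 2: declare f=(read c)=21 at depth 0
Step 3: declare b=48 at depth 0
Step 4: declare e=29 at depth 0
Step 5: declare a=(read b)=48 at depth 0
Step 6: declare d=22 at depth 0
Step 7: declare e=22 at depth 0
Visible at query point: a=48 b=48 c=21 d=22 e=22 f=21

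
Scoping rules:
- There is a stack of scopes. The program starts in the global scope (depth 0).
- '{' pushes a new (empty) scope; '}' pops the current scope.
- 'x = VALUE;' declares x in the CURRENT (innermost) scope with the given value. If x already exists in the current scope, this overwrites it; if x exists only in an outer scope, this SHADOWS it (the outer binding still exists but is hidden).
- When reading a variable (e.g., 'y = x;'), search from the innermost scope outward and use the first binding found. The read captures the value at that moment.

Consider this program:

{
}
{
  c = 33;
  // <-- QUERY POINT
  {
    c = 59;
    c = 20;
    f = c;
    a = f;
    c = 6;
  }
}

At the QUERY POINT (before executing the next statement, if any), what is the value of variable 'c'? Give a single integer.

Step 1: enter scope (depth=1)
Step 2: exit scope (depth=0)
Step 3: enter scope (depth=1)
Step 4: declare c=33 at depth 1
Visible at query point: c=33

Answer: 33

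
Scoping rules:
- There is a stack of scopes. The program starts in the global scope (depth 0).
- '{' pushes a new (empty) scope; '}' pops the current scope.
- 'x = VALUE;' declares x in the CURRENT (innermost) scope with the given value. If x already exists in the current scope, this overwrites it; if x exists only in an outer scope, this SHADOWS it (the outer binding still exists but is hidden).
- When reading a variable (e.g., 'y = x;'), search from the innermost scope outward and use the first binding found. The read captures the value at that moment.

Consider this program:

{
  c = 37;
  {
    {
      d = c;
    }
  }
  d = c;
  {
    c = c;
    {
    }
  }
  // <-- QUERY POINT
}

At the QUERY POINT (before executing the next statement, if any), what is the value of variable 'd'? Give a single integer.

Answer: 37

Derivation:
Step 1: enter scope (depth=1)
Step 2: declare c=37 at depth 1
Step 3: enter scope (depth=2)
Step 4: enter scope (depth=3)
Step 5: declare d=(read c)=37 at depth 3
Step 6: exit scope (depth=2)
Step 7: exit scope (depth=1)
Step 8: declare d=(read c)=37 at depth 1
Step 9: enter scope (depth=2)
Step 10: declare c=(read c)=37 at depth 2
Step 11: enter scope (depth=3)
Step 12: exit scope (depth=2)
Step 13: exit scope (depth=1)
Visible at query point: c=37 d=37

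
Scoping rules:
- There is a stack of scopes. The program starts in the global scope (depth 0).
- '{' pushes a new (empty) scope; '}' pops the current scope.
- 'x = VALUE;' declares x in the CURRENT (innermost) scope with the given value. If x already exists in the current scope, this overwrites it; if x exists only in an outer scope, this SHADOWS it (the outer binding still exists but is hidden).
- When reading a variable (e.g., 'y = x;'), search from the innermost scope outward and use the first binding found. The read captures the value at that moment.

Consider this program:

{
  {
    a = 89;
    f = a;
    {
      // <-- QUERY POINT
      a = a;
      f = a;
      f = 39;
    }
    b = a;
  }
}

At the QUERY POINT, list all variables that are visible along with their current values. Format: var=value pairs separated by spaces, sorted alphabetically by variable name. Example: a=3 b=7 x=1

Step 1: enter scope (depth=1)
Step 2: enter scope (depth=2)
Step 3: declare a=89 at depth 2
Step 4: declare f=(read a)=89 at depth 2
Step 5: enter scope (depth=3)
Visible at query point: a=89 f=89

Answer: a=89 f=89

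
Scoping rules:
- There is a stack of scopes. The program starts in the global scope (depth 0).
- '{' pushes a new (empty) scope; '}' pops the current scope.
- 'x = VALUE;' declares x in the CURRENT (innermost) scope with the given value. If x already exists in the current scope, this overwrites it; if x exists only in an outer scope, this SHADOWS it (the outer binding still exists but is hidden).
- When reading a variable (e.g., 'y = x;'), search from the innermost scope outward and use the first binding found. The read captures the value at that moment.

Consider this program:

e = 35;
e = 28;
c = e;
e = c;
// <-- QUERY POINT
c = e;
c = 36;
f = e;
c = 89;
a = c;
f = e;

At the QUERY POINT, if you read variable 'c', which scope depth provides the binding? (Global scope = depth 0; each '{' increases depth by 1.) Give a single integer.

Answer: 0

Derivation:
Step 1: declare e=35 at depth 0
Step 2: declare e=28 at depth 0
Step 3: declare c=(read e)=28 at depth 0
Step 4: declare e=(read c)=28 at depth 0
Visible at query point: c=28 e=28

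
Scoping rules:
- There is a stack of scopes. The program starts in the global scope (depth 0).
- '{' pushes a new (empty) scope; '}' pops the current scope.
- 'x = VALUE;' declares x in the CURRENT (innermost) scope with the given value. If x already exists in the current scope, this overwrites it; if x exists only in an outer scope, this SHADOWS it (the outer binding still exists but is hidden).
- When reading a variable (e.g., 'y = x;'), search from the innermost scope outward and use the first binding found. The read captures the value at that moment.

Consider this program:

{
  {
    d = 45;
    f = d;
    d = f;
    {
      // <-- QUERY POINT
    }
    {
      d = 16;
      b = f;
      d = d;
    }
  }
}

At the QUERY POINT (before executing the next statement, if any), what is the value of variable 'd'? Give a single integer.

Step 1: enter scope (depth=1)
Step 2: enter scope (depth=2)
Step 3: declare d=45 at depth 2
Step 4: declare f=(read d)=45 at depth 2
Step 5: declare d=(read f)=45 at depth 2
Step 6: enter scope (depth=3)
Visible at query point: d=45 f=45

Answer: 45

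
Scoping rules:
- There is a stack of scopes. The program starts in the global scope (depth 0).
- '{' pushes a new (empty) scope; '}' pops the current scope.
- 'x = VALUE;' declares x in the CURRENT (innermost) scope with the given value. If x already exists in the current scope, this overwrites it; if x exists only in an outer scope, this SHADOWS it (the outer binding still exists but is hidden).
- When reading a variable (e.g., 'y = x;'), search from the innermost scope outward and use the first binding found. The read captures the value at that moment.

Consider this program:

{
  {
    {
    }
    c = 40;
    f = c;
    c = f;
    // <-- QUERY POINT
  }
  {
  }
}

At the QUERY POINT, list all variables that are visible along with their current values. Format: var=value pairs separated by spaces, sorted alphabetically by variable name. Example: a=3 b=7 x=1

Step 1: enter scope (depth=1)
Step 2: enter scope (depth=2)
Step 3: enter scope (depth=3)
Step 4: exit scope (depth=2)
Step 5: declare c=40 at depth 2
Step 6: declare f=(read c)=40 at depth 2
Step 7: declare c=(read f)=40 at depth 2
Visible at query point: c=40 f=40

Answer: c=40 f=40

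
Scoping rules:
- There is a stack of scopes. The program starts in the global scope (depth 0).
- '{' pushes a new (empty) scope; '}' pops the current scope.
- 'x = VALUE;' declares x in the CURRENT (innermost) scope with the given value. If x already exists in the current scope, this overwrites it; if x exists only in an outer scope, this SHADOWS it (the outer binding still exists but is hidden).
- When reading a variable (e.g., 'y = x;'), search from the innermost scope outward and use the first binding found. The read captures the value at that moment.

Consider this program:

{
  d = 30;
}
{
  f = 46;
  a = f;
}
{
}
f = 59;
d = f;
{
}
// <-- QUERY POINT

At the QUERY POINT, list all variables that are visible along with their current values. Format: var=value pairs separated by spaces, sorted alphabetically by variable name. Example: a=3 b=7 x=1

Answer: d=59 f=59

Derivation:
Step 1: enter scope (depth=1)
Step 2: declare d=30 at depth 1
Step 3: exit scope (depth=0)
Step 4: enter scope (depth=1)
Step 5: declare f=46 at depth 1
Step 6: declare a=(read f)=46 at depth 1
Step 7: exit scope (depth=0)
Step 8: enter scope (depth=1)
Step 9: exit scope (depth=0)
Step 10: declare f=59 at depth 0
Step 11: declare d=(read f)=59 at depth 0
Step 12: enter scope (depth=1)
Step 13: exit scope (depth=0)
Visible at query point: d=59 f=59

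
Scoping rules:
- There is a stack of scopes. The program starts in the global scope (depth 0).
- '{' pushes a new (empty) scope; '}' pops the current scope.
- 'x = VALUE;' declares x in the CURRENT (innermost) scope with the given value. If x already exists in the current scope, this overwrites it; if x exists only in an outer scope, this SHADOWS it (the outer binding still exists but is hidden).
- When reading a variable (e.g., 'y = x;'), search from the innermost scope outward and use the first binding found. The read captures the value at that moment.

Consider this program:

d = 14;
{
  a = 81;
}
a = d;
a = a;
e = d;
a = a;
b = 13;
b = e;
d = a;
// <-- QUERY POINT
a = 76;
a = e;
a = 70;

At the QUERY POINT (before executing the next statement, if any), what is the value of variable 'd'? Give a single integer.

Answer: 14

Derivation:
Step 1: declare d=14 at depth 0
Step 2: enter scope (depth=1)
Step 3: declare a=81 at depth 1
Step 4: exit scope (depth=0)
Step 5: declare a=(read d)=14 at depth 0
Step 6: declare a=(read a)=14 at depth 0
Step 7: declare e=(read d)=14 at depth 0
Step 8: declare a=(read a)=14 at depth 0
Step 9: declare b=13 at depth 0
Step 10: declare b=(read e)=14 at depth 0
Step 11: declare d=(read a)=14 at depth 0
Visible at query point: a=14 b=14 d=14 e=14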